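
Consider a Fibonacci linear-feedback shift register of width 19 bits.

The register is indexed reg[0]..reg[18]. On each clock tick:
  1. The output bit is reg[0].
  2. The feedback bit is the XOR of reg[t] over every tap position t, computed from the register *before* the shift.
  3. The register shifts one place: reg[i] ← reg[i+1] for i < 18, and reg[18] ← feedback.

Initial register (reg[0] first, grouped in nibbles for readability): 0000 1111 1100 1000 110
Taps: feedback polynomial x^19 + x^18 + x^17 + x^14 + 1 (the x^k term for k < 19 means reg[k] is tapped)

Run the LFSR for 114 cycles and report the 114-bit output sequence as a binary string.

000011111100100011011111011011101000100101011111010101001101000111101010011000011001101000010000111100001011001000

k : reg_k → out_k, fb_k
0: 0000111111001000110 → 0, fb=1
1: 0001111110010001101 → 0, fb=1
2: 0011111100100011011 → 0, fb=1
3: 0111111001000110111 → 0, fb=1
4: 1111110010001101111 → 1, fb=1
5: 1111100100011011111 → 1, fb=0
6: 1111001000110111110 → 1, fb=1
7: 1110010001101111101 → 1, fb=1
8: 1100100011011111011 → 1, fb=0
9: 1001000110111110110 → 1, fb=1
10: 0010001101111101101 → 0, fb=1
11: 0100011011111011011 → 0, fb=1
12: 1000110111110110111 → 1, fb=0
13: 0001101111101101110 → 0, fb=1
14: 0011011111011011101 → 0, fb=0
15: 0110111110110111010 → 0, fb=0
16: 1101111101101110100 → 1, fb=0
17: 1011111011011101000 → 1, fb=1
18: 0111110110111010001 → 0, fb=0
19: 1111101101110100010 → 1, fb=0
20: 1111011011101000100 → 1, fb=1
21: 1110110111010001001 → 1, fb=0
22: 1101101110100010010 → 1, fb=1
23: 1011011101000100101 → 1, fb=0
24: 0110111010001001010 → 0, fb=1
25: 1101110100010010101 → 1, fb=1
26: 1011101000100101011 → 1, fb=1
27: 0111010001001010111 → 0, fb=1
28: 1110100010010101111 → 1, fb=1
29: 1101000100101011111 → 1, fb=0
30: 1010001001010111110 → 1, fb=1
31: 0100010010101111101 → 0, fb=0
32: 1000100101011111010 → 1, fb=1
33: 0001001010111110101 → 0, fb=0
34: 0010010101111101010 → 0, fb=1
35: 0100101011111010101 → 0, fb=0
36: 1001010111110101010 → 1, fb=0
37: 0010101111101010100 → 0, fb=1
38: 0101011111010101001 → 0, fb=1
39: 1010111110101010011 → 1, fb=0
40: 0101111101010100110 → 0, fb=1
41: 1011111010101001101 → 1, fb=0
42: 0111110101010011010 → 0, fb=0
43: 1111101010100110100 → 1, fb=0
44: 1111010101001101000 → 1, fb=1
45: 1110101010011010001 → 1, fb=1
46: 1101010100110100011 → 1, fb=1
47: 1010101001101000111 → 1, fb=1
48: 0101010011010001111 → 0, fb=0
49: 1010100110100011110 → 1, fb=1
50: 0101001101000111101 → 0, fb=0
51: 1010011010001111010 → 1, fb=1
52: 0100110100011110101 → 0, fb=0
53: 1001101000111101010 → 1, fb=0
54: 0011010001111010100 → 0, fb=1
55: 0110100011110101001 → 0, fb=1
56: 1101000111101010011 → 1, fb=0
57: 1010001111010100110 → 1, fb=0
58: 0100011110101001100 → 0, fb=0
59: 1000111101010011000 → 1, fb=0
60: 0001111010100110000 → 0, fb=1
61: 0011110101001100001 → 0, fb=1
62: 0111101010011000011 → 0, fb=0
63: 1111010100110000110 → 1, fb=0
64: 1110101001100001100 → 1, fb=1
65: 1101010011000011001 → 1, fb=1
66: 1010100110000110011 → 1, fb=0
67: 0101001100001100110 → 0, fb=1
68: 1010011000011001101 → 1, fb=0
69: 0100110000110011010 → 0, fb=0
70: 1001100001100110100 → 1, fb=0
71: 0011000011001101000 → 0, fb=0
72: 0110000110011010000 → 0, fb=1
73: 1100001100110100001 → 1, fb=0
74: 1000011001101000010 → 1, fb=0
75: 0000110011010000100 → 0, fb=0
76: 0001100110100001000 → 0, fb=0
77: 0011001101000010000 → 0, fb=1
78: 0110011010000100001 → 0, fb=1
79: 1100110100001000011 → 1, fb=1
80: 1001101000010000111 → 1, fb=1
81: 0011010000100001111 → 0, fb=0
82: 0110100001000011110 → 0, fb=0
83: 1101000010000111100 → 1, fb=0
84: 1010000100001111000 → 1, fb=0
85: 0100001000011110000 → 0, fb=1
86: 1000010000111100001 → 1, fb=0
87: 0000100001111000010 → 0, fb=1
88: 0001000011110000101 → 0, fb=1
89: 0010000111100001011 → 0, fb=0
90: 0100001111000010110 → 0, fb=0
91: 1000011110000101100 → 1, fb=1
92: 0000111100001011001 → 0, fb=0
93: 0001111000010110010 → 0, fb=0
94: 0011110000101100100 → 0, fb=0
95: 0111100001011001000 → 0, fb=0
96: 1111000010110010000 → 1, fb=0
97: 1110000101100100000 → 1, fb=1
98: 1100001011001000001 → 1, fb=0
99: 1000010110010000010 → 1, fb=0
100: 0000101100100000100 → 0, fb=0
101: 0001011001000001000 → 0, fb=0
102: 0010110010000010000 → 0, fb=1
103: 0101100100000100001 → 0, fb=1
104: 1011001000001000011 → 1, fb=1
105: 0110010000010000111 → 0, fb=0
106: 1100100000100001110 → 1, fb=0
107: 1001000001000011100 → 1, fb=0
108: 0010000010000111000 → 0, fb=1
109: 0100000100001110001 → 0, fb=0
110: 1000001000011100010 → 1, fb=0
111: 0000010000111000100 → 0, fb=0
112: 0000100001110001000 → 0, fb=0
113: 0001000011100010000 → 0, fb=1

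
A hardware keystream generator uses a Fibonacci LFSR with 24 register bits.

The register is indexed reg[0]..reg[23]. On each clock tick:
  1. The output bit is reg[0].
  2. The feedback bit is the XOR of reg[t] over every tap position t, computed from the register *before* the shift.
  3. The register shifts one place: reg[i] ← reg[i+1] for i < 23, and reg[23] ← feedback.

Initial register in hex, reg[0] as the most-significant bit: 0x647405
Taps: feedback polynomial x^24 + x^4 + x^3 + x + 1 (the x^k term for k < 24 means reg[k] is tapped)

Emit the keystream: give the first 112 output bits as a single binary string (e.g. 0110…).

step | reg (before) | out | fb
   0 | 011001000111010000000101 | 0 | 1
   1 | 110010001110100000001011 | 1 | 1
   2 | 100100011101000000010111 | 1 | 0
   3 | 001000111010000000101110 | 0 | 0
   4 | 010001110100000001011100 | 0 | 1
   5 | 100011101000000010111001 | 1 | 0
   6 | 000111010000000101110010 | 0 | 0
   7 | 001110100000001011100100 | 0 | 0
   8 | 011101000000010111001000 | 0 | 0
   9 | 111010000000101110010000 | 1 | 1
  10 | 110100000001011100100001 | 1 | 1
  11 | 101000000010111001000011 | 1 | 1
  12 | 010000000101110010000111 | 0 | 1
  13 | 100000001011100100001111 | 1 | 1
  14 | 000000010111001000011111 | 0 | 0
  15 | 000000101110010000111110 | 0 | 0
  16 | 000001011100100001111100 | 0 | 0
  17 | 000010111001000011111000 | 0 | 1
  18 | 000101110010000111110001 | 0 | 1
  19 | 001011100100001111100011 | 0 | 1
  20 | 010111001000011111000111 | 0 | 1
  21 | 101110010000111110001111 | 1 | 1
  22 | 011100100001111100011111 | 0 | 0
  23 | 111001000011111000111110 | 1 | 0
  24 | 110010000111110001111100 | 1 | 1
  25 | 100100001111100011111001 | 1 | 0
  26 | 001000011111000111110010 | 0 | 0
  27 | 010000111110001111100100 | 0 | 1
  28 | 100001111100011111001001 | 1 | 1
  29 | 000011111000111110010011 | 0 | 1
  30 | 000111110001111100100111 | 0 | 0
  31 | 001111100011111001001110 | 0 | 0
  32 | 011111000111110010011100 | 0 | 1
  33 | 111110001111100100111001 | 1 | 0
  34 | 111100011111001001110010 | 1 | 1
  35 | 111000111110010011100101 | 1 | 0
  36 | 110001111100100111001010 | 1 | 0
  37 | 100011111001001110010100 | 1 | 0
  38 | 000111110010011100101000 | 0 | 0
  39 | 001111100100111001010000 | 0 | 0
  40 | 011111001001110010100000 | 0 | 1
  41 | 111110010011100101000001 | 1 | 0
  42 | 111100100111001010000010 | 1 | 1
  43 | 111001001110010100000101 | 1 | 0
  44 | 110010011100101000001010 | 1 | 1
  45 | 100100111001010000010101 | 1 | 0
  46 | 001001110010100000101010 | 0 | 0
  47 | 010011100101000001010100 | 0 | 0
  48 | 100111001010000010101000 | 1 | 1
  49 | 001110010100000101010001 | 0 | 0
  50 | 011100101000001010100010 | 0 | 0
  51 | 111001010000010101000100 | 1 | 0
  52 | 110010100000101010001000 | 1 | 1
  53 | 100101000001010100010001 | 1 | 0
  54 | 001010000010101000100010 | 0 | 1
  55 | 010100000101010001000101 | 0 | 0
  56 | 101000001010100010001010 | 1 | 1
  57 | 010000010101000100010101 | 0 | 1
  58 | 100000101010001000101011 | 1 | 1
  59 | 000001010100010001010111 | 0 | 0
  60 | 000010101000100010101110 | 0 | 1
  61 | 000101010001000101011101 | 0 | 1
  62 | 001010100010001010111011 | 0 | 1
  63 | 010101000100010101110111 | 0 | 0
  64 | 101010001000101011101110 | 1 | 0
  65 | 010100010001010111011100 | 0 | 0
  66 | 101000100010101110111000 | 1 | 1
  67 | 010001000101011101110001 | 0 | 1
  68 | 100010001010111011100011 | 1 | 0
  69 | 000100010101110111000110 | 0 | 1
  70 | 001000101011101110001101 | 0 | 0
  71 | 010001010111011100011010 | 0 | 1
  72 | 100010101110111000110101 | 1 | 0
  73 | 000101011101110001101010 | 0 | 1
  74 | 001010111011100011010101 | 0 | 1
  75 | 010101110111000110101011 | 0 | 0
  76 | 101011101110001101010110 | 1 | 0
  77 | 010111011100011010101100 | 0 | 1
  78 | 101110111000110101011001 | 1 | 1
  79 | 011101110001101010110011 | 0 | 0
  80 | 111011100011010101100110 | 1 | 1
  81 | 110111000110101011001101 | 1 | 0
  82 | 101110001101010110011010 | 1 | 1
  83 | 011100011010101100110101 | 0 | 0
  84 | 111000110101011001101010 | 1 | 0
  85 | 110001101010110011010100 | 1 | 0
  86 | 100011010101100110101000 | 1 | 0
  87 | 000110101011001101010000 | 0 | 0
  88 | 001101010110011010100000 | 0 | 1
  89 | 011010101100110101000001 | 0 | 0
  90 | 110101011001101010000010 | 1 | 1
  91 | 101010110011010100000101 | 1 | 0
  92 | 010101100110101000001010 | 0 | 0
  93 | 101011001101010000010100 | 1 | 0
  94 | 010110011010100000101000 | 0 | 1
  95 | 101100110101000001010001 | 1 | 0
  96 | 011001101010000010100010 | 0 | 1
  97 | 110011010100000101000101 | 1 | 1
  98 | 100110101000001010001011 | 1 | 1
  99 | 001101010000010100010111 | 0 | 1
 100 | 011010100000101000101111 | 0 | 0
 101 | 110101000001010001011110 | 1 | 1
 102 | 101010000010100010111101 | 1 | 0
 103 | 010100000101000101111010 | 0 | 0
 104 | 101000001010001011110100 | 1 | 1
 105 | 010000010100010111101001 | 0 | 1
 106 | 100000101000101111010011 | 1 | 1
 107 | 000001010001011110100111 | 0 | 0
 108 | 000010100010111101001110 | 0 | 1
 109 | 000101000101111010011101 | 0 | 1
 110 | 001010001011110100111011 | 0 | 1
 111 | 010100010111101001110111 | 0 | 0

0110010001110100000001011100100001111100011111001001110010100000101010001000101011101110001101010110011010100000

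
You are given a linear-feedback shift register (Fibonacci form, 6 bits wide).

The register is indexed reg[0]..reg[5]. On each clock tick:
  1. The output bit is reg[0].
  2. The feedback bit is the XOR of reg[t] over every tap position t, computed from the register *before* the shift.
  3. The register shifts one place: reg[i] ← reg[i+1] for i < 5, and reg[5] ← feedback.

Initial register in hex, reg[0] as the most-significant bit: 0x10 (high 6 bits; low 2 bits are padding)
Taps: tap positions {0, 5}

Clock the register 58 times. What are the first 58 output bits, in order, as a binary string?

k : reg_k → out_k, fb_k
0: 000100 → 0, fb=0
1: 001000 → 0, fb=0
2: 010000 → 0, fb=0
3: 100000 → 1, fb=1
4: 000001 → 0, fb=1
5: 000011 → 0, fb=1
6: 000111 → 0, fb=1
7: 001111 → 0, fb=1
8: 011111 → 0, fb=1
9: 111111 → 1, fb=0
10: 111110 → 1, fb=1
11: 111101 → 1, fb=0
12: 111010 → 1, fb=1
13: 110101 → 1, fb=0
14: 101010 → 1, fb=1
15: 010101 → 0, fb=1
16: 101011 → 1, fb=0
17: 010110 → 0, fb=0
18: 101100 → 1, fb=1
19: 011001 → 0, fb=1
20: 110011 → 1, fb=0
21: 100110 → 1, fb=1
22: 001101 → 0, fb=1
23: 011011 → 0, fb=1
24: 110111 → 1, fb=0
25: 101110 → 1, fb=1
26: 011101 → 0, fb=1
27: 111011 → 1, fb=0
28: 110110 → 1, fb=1
29: 101101 → 1, fb=0
30: 011010 → 0, fb=0
31: 110100 → 1, fb=1
32: 101001 → 1, fb=0
33: 010010 → 0, fb=0
34: 100100 → 1, fb=1
35: 001001 → 0, fb=1
36: 010011 → 0, fb=1
37: 100111 → 1, fb=0
38: 001110 → 0, fb=0
39: 011100 → 0, fb=0
40: 111000 → 1, fb=1
41: 110001 → 1, fb=0
42: 100010 → 1, fb=1
43: 000101 → 0, fb=1
44: 001011 → 0, fb=1
45: 010111 → 0, fb=1
46: 101111 → 1, fb=0
47: 011110 → 0, fb=0
48: 111100 → 1, fb=1
49: 111001 → 1, fb=0
50: 110010 → 1, fb=1
51: 100101 → 1, fb=0
52: 001010 → 0, fb=0
53: 010100 → 0, fb=0
54: 101000 → 1, fb=1
55: 010001 → 0, fb=1
56: 100011 → 1, fb=0
57: 000110 → 0, fb=0

0001000001111110101011001101110110100100111000101111001010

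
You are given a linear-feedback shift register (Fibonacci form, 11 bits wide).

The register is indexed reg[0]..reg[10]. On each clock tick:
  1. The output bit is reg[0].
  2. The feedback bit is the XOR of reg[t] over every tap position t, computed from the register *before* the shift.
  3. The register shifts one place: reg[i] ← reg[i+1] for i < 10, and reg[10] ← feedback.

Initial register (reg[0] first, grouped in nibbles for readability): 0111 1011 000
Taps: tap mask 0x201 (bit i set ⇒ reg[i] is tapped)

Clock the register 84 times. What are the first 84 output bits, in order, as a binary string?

011110110000110001111110000011001111111000011001101010010110111010001110010000011010

tick  register→output (feedback)
  0  01111011000→0 (0)
  1  11110110000→1 (1)
  2  11101100001→1 (1)
  3  11011000011→1 (0)
  4  10110000110→1 (0)
  5  01100001100→0 (0)
  6  11000011000→1 (1)
  7  10000110001→1 (1)
  8  00001100011→0 (1)
  9  00011000111→0 (1)
 10  00110001111→0 (1)
 11  01100011111→0 (1)
 12  11000111111→1 (0)
 13  10001111110→1 (0)
 14  00011111100→0 (0)
 15  00111111000→0 (0)
 16  01111110000→0 (0)
 17  11111100000→1 (1)
 18  11111000001→1 (1)
 19  11110000011→1 (0)
 20  11100000110→1 (0)
 21  11000001100→1 (1)
 22  10000011001→1 (1)
 23  00000110011→0 (1)
 24  00001100111→0 (1)
 25  00011001111→0 (1)
 26  00110011111→0 (1)
 27  01100111111→0 (1)
 28  11001111111→1 (0)
 29  10011111110→1 (0)
 30  00111111100→0 (0)
 31  01111111000→0 (0)
 32  11111110000→1 (1)
 33  11111100001→1 (1)
 34  11111000011→1 (0)
 35  11110000110→1 (0)
 36  11100001100→1 (1)
 37  11000011001→1 (1)
 38  10000110011→1 (0)
 39  00001100110→0 (1)
 40  00011001101→0 (0)
 41  00110011010→0 (1)
 42  01100110101→0 (0)
 43  11001101010→1 (0)
 44  10011010100→1 (1)
 45  00110101001→0 (0)
 46  01101010010→0 (1)
 47  11010100101→1 (1)
 48  10101001011→1 (0)
 49  01010010110→0 (1)
 50  10100101101→1 (1)
 51  01001011011→0 (1)
 52  10010110111→1 (0)
 53  00101101110→0 (1)
 54  01011011101→0 (0)
 55  10110111010→1 (0)
 56  01101110100→0 (0)
 57  11011101000→1 (1)
 58  10111010001→1 (1)
 59  01110100011→0 (1)
 60  11101000111→1 (0)
 61  11010001110→1 (0)
 62  10100011100→1 (1)
 63  01000111001→0 (0)
 64  10001110010→1 (0)
 65  00011100100→0 (0)
 66  00111001000→0 (0)
 67  01110010000→0 (0)
 68  11100100000→1 (1)
 69  11001000001→1 (1)
 70  10010000011→1 (0)
 71  00100000110→0 (1)
 72  01000001101→0 (0)
 73  10000011010→1 (0)
 74  00000110100→0 (0)
 75  00001101000→0 (0)
 76  00011010000→0 (0)
 77  00110100000→0 (0)
 78  01101000000→0 (0)
 79  11010000000→1 (1)
 80  10100000001→1 (1)
 81  01000000011→0 (1)
 82  10000000111→1 (0)
 83  00000001110→0 (1)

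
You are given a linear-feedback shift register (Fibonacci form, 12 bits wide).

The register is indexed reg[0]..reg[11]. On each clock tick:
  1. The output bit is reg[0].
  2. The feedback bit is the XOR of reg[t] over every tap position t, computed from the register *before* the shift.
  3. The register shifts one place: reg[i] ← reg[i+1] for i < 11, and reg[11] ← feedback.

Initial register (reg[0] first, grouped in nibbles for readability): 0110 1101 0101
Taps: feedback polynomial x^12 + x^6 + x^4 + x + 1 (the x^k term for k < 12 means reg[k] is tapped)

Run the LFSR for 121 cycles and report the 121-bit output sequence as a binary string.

tick  register→output (feedback)
  0  011011010101→0 (0)
  1  110110101010→1 (0)
  2  101101010100→1 (1)
  3  011010101001→0 (1)
  4  110101010011→1 (0)
  5  101010100110→1 (1)
  6  010101001101→0 (1)
  7  101010011011→1 (0)
  8  010100110110→0 (0)
  9  101001101100→1 (0)
 10  010011011000→0 (0)
 11  100110110000→1 (1)
 12  001101100001→0 (1)
 13  011011000011→0 (0)
 14  110110000110→1 (1)
 15  101100001101→1 (1)
 16  011000011011→0 (1)
 17  110000110111→1 (1)
 18  100001101111→1 (0)
 19  000011011110→0 (1)
 20  000110111101→0 (0)
 21  001101111010→0 (1)
 22  011011110101→0 (1)
 23  110111101011→1 (0)
 24  101111010110→1 (0)
 25  011110101100→0 (1)
 26  111101011001→1 (0)
 27  111010110010→1 (0)
 28  110101100100→1 (1)
 29  101011001001→1 (0)
 30  010110010010→0 (0)
 31  101100100100→1 (0)
 32  011001001000→0 (1)
 33  110010010001→1 (1)
 34  100100100011→1 (0)
 35  001001000110→0 (0)
 36  010010001100→0 (0)
 37  100100011000→1 (1)
 38  001000110001→0 (1)
 39  010001100011→0 (0)
 40  100011000110→1 (0)
 41  000110001100→0 (1)
 42  001100011001→0 (0)
 43  011000110010→0 (0)
 44  110001100100→1 (1)
 45  100011001001→1 (0)
 46  000110010010→0 (1)
 47  001100100101→0 (1)
 48  011001001011→0 (1)
 49  110010010111→1 (1)
 50  100100101111→1 (0)
 51  001001011110→0 (0)
 52  010010111100→0 (1)
 53  100101111001→1 (0)
 54  001011110010→0 (0)
 55  010111100100→0 (1)
 56  101111001001→1 (0)
 57  011110010010→0 (0)
 58  111100100100→1 (1)
 59  111001001001→1 (0)
 60  110010010010→1 (1)
 61  100100100101→1 (0)
 62  001001001010→0 (0)
 63  010010010100→0 (0)
 64  100100101000→1 (0)
 65  001001010000→0 (0)
 66  010010100000→0 (1)
 67  100101000001→1 (1)
 68  001010000011→0 (1)
 69  010100000111→0 (1)
 70  101000001111→1 (1)
 71  010000011111→0 (1)
 72  100000111111→1 (0)
 73  000001111110→0 (1)
 74  000011111101→0 (0)
 75  000111111010→0 (0)
 76  001111110100→0 (0)
 77  011111101000→0 (1)
 78  111111010001→1 (1)
 79  111110100011→1 (0)
 80  111101000110→1 (0)
 81  111010001100→1 (1)
 82  110100011001→1 (0)
 83  101000110010→1 (0)
 84  010001100100→0 (0)
 85  100011001000→1 (0)
 86  000110010000→0 (1)
 87  001100100001→0 (1)
 88  011001000011→0 (1)
 89  110010000111→1 (1)
 90  100100001111→1 (1)
 91  001000011111→0 (0)
 92  010000111110→0 (0)
 93  100001111100→1 (0)
 94  000011111000→0 (0)
 95  000111110000→0 (0)
 96  001111100000→0 (0)
 97  011111000000→0 (0)
 98  111110000000→1 (1)
 99  111100000001→1 (0)
100  111000000010→1 (0)
101  110000000100→1 (0)
102  100000001000→1 (1)
103  000000010001→0 (0)
104  000000100010→0 (1)
105  000001000101→0 (0)
106  000010001010→0 (1)
107  000100010101→0 (0)
108  001000101010→0 (1)
109  010001010101→0 (1)
110  100010101011→1 (1)
111  000101010111→0 (0)
112  001010101110→0 (0)
113  010101011100→0 (1)
114  101010111001→1 (1)
115  010101110011→0 (0)
116  101011100110→1 (1)
117  010111001101→0 (0)
118  101110011010→1 (0)
119  011100110100→0 (0)
120  111001101000→1 (1)

0110110101010011011000011011110101100100100011000110010010111100100100101000001111110100011001000011111000000010001010101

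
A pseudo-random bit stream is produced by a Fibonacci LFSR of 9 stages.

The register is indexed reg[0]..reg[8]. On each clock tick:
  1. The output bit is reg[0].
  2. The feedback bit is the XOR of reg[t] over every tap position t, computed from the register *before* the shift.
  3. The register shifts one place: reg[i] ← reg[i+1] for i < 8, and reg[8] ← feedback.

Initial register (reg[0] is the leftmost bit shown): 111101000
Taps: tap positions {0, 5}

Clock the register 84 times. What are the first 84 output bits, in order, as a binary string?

111101000011100110000100100010101110101111001001011100111000000111011101001111010100

tick  register→output (feedback)
  0  111101000→1 (0)
  1  111010000→1 (1)
  2  110100001→1 (1)
  3  101000011→1 (1)
  4  010000111→0 (0)
  5  100001110→1 (0)
  6  000011100→0 (1)
  7  000111001→0 (1)
  8  001110011→0 (0)
  9  011100110→0 (0)
 10  111001100→1 (0)
 11  110011000→1 (0)
 12  100110000→1 (1)
 13  001100001→0 (0)
 14  011000010→0 (0)
 15  110000100→1 (1)
 16  100001001→1 (0)
 17  000010010→0 (0)
 18  000100100→0 (0)
 19  001001000→0 (1)
 20  010010001→0 (0)
 21  100100010→1 (1)
 22  001000101→0 (0)
 23  010001010→0 (1)
 24  100010101→1 (1)
 25  000101011→0 (1)
 26  001010111→0 (0)
 27  010101110→0 (1)
 28  101011101→1 (0)
 29  010111010→0 (1)
 30  101110101→1 (1)
 31  011101011→0 (1)
 32  111010111→1 (1)
 33  110101111→1 (0)
 34  101011110→1 (0)
 35  010111100→0 (1)
 36  101111001→1 (0)
 37  011110010→0 (0)
 38  111100100→1 (1)
 39  111001001→1 (0)
 40  110010010→1 (1)
 41  100100101→1 (1)
 42  001001011→0 (1)
 43  010010111→0 (0)
 44  100101110→1 (0)
 45  001011100→0 (1)
 46  010111001→0 (1)
 47  101110011→1 (1)
 48  011100111→0 (0)
 49  111001110→1 (0)
 50  110011100→1 (0)
 51  100111000→1 (0)
 52  001110000→0 (0)
 53  011100000→0 (0)
 54  111000000→1 (1)
 55  110000001→1 (1)
 56  100000011→1 (1)
 57  000000111→0 (0)
 58  000001110→0 (1)
 59  000011101→0 (1)
 60  000111011→0 (1)
 61  001110111→0 (0)
 62  011101110→0 (1)
 63  111011101→1 (0)
 64  110111010→1 (0)
 65  101110100→1 (1)
 66  011101001→0 (1)
 67  111010011→1 (1)
 68  110100111→1 (1)
 69  101001111→1 (0)
 70  010011110→0 (1)
 71  100111101→1 (0)
 72  001111010→0 (1)
 73  011110101→0 (0)
 74  111101010→1 (0)
 75  111010100→1 (1)
 76  110101001→1 (0)
 77  101010010→1 (1)
 78  010100101→0 (0)
 79  101001010→1 (0)
 80  010010100→0 (0)
 81  100101000→1 (0)
 82  001010000→0 (0)
 83  010100000→0 (0)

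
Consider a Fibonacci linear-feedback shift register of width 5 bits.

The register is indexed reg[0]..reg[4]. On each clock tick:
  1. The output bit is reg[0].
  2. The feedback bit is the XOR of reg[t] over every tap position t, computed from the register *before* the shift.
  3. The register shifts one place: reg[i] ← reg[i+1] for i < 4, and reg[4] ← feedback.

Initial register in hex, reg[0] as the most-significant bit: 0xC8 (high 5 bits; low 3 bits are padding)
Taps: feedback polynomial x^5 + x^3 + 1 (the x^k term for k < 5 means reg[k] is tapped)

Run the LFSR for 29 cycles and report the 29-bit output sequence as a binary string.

11001101001000010101110110001

k : reg_k → out_k, fb_k
0: 11001 → 1, fb=1
1: 10011 → 1, fb=0
2: 00110 → 0, fb=1
3: 01101 → 0, fb=0
4: 11010 → 1, fb=0
5: 10100 → 1, fb=1
6: 01001 → 0, fb=0
7: 10010 → 1, fb=0
8: 00100 → 0, fb=0
9: 01000 → 0, fb=0
10: 10000 → 1, fb=1
11: 00001 → 0, fb=0
12: 00010 → 0, fb=1
13: 00101 → 0, fb=0
14: 01010 → 0, fb=1
15: 10101 → 1, fb=1
16: 01011 → 0, fb=1
17: 10111 → 1, fb=0
18: 01110 → 0, fb=1
19: 11101 → 1, fb=1
20: 11011 → 1, fb=0
21: 10110 → 1, fb=0
22: 01100 → 0, fb=0
23: 11000 → 1, fb=1
24: 10001 → 1, fb=1
25: 00011 → 0, fb=1
26: 00111 → 0, fb=1
27: 01111 → 0, fb=1
28: 11111 → 1, fb=0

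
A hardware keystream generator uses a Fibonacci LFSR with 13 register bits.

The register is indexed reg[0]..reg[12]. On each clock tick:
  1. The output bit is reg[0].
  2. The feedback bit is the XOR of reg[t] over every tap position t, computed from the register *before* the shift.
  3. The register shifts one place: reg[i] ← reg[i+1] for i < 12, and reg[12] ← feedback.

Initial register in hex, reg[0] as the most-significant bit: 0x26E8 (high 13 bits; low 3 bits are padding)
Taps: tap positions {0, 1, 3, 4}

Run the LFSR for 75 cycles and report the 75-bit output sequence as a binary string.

step | reg (before) | out | fb
   0 | 0010011011101 | 0 | 0
   1 | 0100110111010 | 0 | 0
   2 | 1001101110100 | 1 | 1
   3 | 0011011101001 | 0 | 1
   4 | 0110111010011 | 0 | 0
   5 | 1101110100110 | 1 | 0
   6 | 1011101001100 | 1 | 1
   7 | 0111010011001 | 0 | 0
   8 | 1110100110010 | 1 | 1
   9 | 1101001100101 | 1 | 1
  10 | 1010011001011 | 1 | 1
  11 | 0100110010111 | 0 | 0
  12 | 1001100101110 | 1 | 1
  13 | 0011001011101 | 0 | 1
  14 | 0110010111011 | 0 | 1
  15 | 1100101110111 | 1 | 1
  16 | 1001011101111 | 1 | 0
  17 | 0010111011110 | 0 | 1
  18 | 0101110111101 | 0 | 1
  19 | 1011101111011 | 1 | 1
  20 | 0111011110111 | 0 | 0
  21 | 1110111101110 | 1 | 1
  22 | 1101111011101 | 1 | 0
  23 | 1011110111010 | 1 | 1
  24 | 0111101110101 | 0 | 1
  25 | 1111011101011 | 1 | 1
  26 | 1110111010111 | 1 | 1
  27 | 1101110101111 | 1 | 0
  28 | 1011101011110 | 1 | 1
  29 | 0111010111101 | 0 | 0
  30 | 1110101111010 | 1 | 1
  31 | 1101011110101 | 1 | 1
  32 | 1010111101011 | 1 | 0
  33 | 0101111010110 | 0 | 1
  34 | 1011110101101 | 1 | 1
  35 | 0111101011011 | 0 | 1
  36 | 1111010110111 | 1 | 1
  37 | 1110101101111 | 1 | 1
  38 | 1101011011111 | 1 | 1
  39 | 1010110111111 | 1 | 0
  40 | 0101101111110 | 0 | 1
  41 | 1011011111101 | 1 | 0
  42 | 0110111111010 | 0 | 0
  43 | 1101111110100 | 1 | 0
  44 | 1011111101000 | 1 | 1
  45 | 0111111010001 | 0 | 1
  46 | 1111110100011 | 1 | 0
  47 | 1111101000110 | 1 | 0
  48 | 1111010001100 | 1 | 1
  49 | 1110100011001 | 1 | 1
  50 | 1101000110011 | 1 | 1
  51 | 1010001100111 | 1 | 1
  52 | 0100011001111 | 0 | 1
  53 | 1000110011111 | 1 | 0
  54 | 0001100111110 | 0 | 0
  55 | 0011001111100 | 0 | 1
  56 | 0110011111001 | 0 | 1
  57 | 1100111110011 | 1 | 1
  58 | 1001111100111 | 1 | 1
  59 | 0011111001111 | 0 | 0
  60 | 0111110011110 | 0 | 1
  61 | 1111100111101 | 1 | 0
  62 | 1111001111010 | 1 | 1
  63 | 1110011110101 | 1 | 0
  64 | 1100111101010 | 1 | 1
  65 | 1001111010101 | 1 | 1
  66 | 0011110101011 | 0 | 0
  67 | 0111101010110 | 0 | 1
  68 | 1111010101101 | 1 | 1
  69 | 1110101011011 | 1 | 1
  70 | 1101010110111 | 1 | 1
  71 | 1010101101111 | 1 | 0
  72 | 0101011011110 | 0 | 0
  73 | 1010110111100 | 1 | 0
  74 | 0101101111000 | 0 | 1

001001101110100110010111011110111010111101011011111101000110011111001111010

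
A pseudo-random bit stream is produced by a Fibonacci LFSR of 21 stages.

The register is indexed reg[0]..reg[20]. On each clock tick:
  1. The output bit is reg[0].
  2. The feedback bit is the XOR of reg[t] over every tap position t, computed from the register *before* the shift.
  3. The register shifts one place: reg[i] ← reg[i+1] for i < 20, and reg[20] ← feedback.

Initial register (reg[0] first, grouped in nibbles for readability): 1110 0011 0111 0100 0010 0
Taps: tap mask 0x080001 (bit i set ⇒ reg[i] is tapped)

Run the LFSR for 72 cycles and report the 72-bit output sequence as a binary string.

tick  register→output (feedback)
  0  111000110111010000100→1 (1)
  1  110001101110100001001→1 (1)
  2  100011011101000010011→1 (0)
  3  000110111010000100110→0 (1)
  4  001101110100001001101→0 (0)
  5  011011101000010011010→0 (1)
  6  110111010000100110101→1 (1)
  7  101110100001001101011→1 (0)
  8  011101000010011010110→0 (1)
  9  111010000100110101101→1 (1)
 10  110100001001101011011→1 (0)
 11  101000010011010110110→1 (0)
 12  010000100110101101100→0 (0)
 13  100001001101011011000→1 (1)
 14  000010011010110110001→0 (0)
 15  000100110101101100010→0 (1)
 16  001001101011011000101→0 (0)
 17  010011010110110001010→0 (1)
 18  100110101101100010101→1 (1)
 19  001101011011000101011→0 (1)
 20  011010110110001010111→0 (1)
 21  110101101100010101111→1 (0)
 22  101011011000101011110→1 (0)
 23  010110110001010111100→0 (0)
 24  101101100010101111000→1 (1)
 25  011011000101011110001→0 (0)
 26  110110001010111100010→1 (0)
 27  101100010101111000100→1 (1)
 28  011000101011110001001→0 (0)
 29  110001010111100010010→1 (0)
 30  100010101111000100100→1 (1)
 31  000101011110001001001→0 (0)
 32  001010111100010010010→0 (1)
 33  010101111000100100101→0 (0)
 34  101011110001001001010→1 (0)
 35  010111100010010010100→0 (0)
 36  101111000100100101000→1 (1)
 37  011110001001001010001→0 (0)
 38  111100010010010100010→1 (0)
 39  111000100100101000100→1 (1)
 40  110001001001010001001→1 (1)
 41  100010010010100010011→1 (0)
 42  000100100101000100110→0 (1)
 43  001001001010001001101→0 (0)
 44  010010010100010011010→0 (1)
 45  100100101000100110101→1 (1)
 46  001001010001001101011→0 (1)
 47  010010100010011010111→0 (1)
 48  100101000100110101111→1 (0)
 49  001010001001101011110→0 (1)
 50  010100010011010111101→0 (0)
 51  101000100110101111010→1 (0)
 52  010001001101011110100→0 (0)
 53  100010011010111101000→1 (1)
 54  000100110101111010001→0 (0)
 55  001001101011110100010→0 (1)
 56  010011010111101000101→0 (0)
 57  100110101111010001010→1 (0)
 58  001101011110100010100→0 (0)
 59  011010111101000101000→0 (0)
 60  110101111010001010000→1 (1)
 61  101011110100010100001→1 (1)
 62  010111101000101000011→0 (1)
 63  101111010001010000111→1 (0)
 64  011110100010100001110→0 (1)
 65  111101000101000011101→1 (1)
 66  111010001010000111011→1 (0)
 67  110100010100001110110→1 (0)
 68  101000101000011101100→1 (1)
 69  010001010000111011001→0 (0)
 70  100010100001110110010→1 (0)
 71  000101000011101100100→0 (0)

111000110111010000100110101101100010101111000100100101000100110101111010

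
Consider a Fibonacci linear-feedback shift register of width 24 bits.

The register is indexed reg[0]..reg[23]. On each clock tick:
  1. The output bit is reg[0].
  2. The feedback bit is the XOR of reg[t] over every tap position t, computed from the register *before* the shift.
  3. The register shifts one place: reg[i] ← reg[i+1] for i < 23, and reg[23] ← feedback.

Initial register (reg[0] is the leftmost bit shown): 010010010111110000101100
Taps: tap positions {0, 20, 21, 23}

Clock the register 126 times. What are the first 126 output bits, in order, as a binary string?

step | reg (before) | out | fb
   0 | 010010010111110000101100 | 0 | 0
   1 | 100100101111100001011000 | 1 | 0
   2 | 001001011111000010110000 | 0 | 0
   3 | 010010111110000101100000 | 0 | 0
   4 | 100101111100001011000000 | 1 | 1
   5 | 001011111000010110000001 | 0 | 1
   6 | 010111110000101100000011 | 0 | 1
   7 | 101111100001011000000111 | 1 | 1
   8 | 011111000010110000001111 | 0 | 1
   9 | 111110000101100000011111 | 1 | 0
  10 | 111100001011000000111110 | 1 | 1
  11 | 111000010110000001111101 | 1 | 0
  12 | 110000101100000011111010 | 1 | 0
  13 | 100001011000000111110100 | 1 | 0
  14 | 000010110000001111101000 | 0 | 1
  15 | 000101100000011111010001 | 0 | 1
  16 | 001011000000111110100011 | 0 | 1
  17 | 010110000001111101000111 | 0 | 0
  18 | 101100000011111010001110 | 1 | 1
  19 | 011000000111110100011101 | 0 | 1
  20 | 110000001111101000111011 | 1 | 1
  21 | 100000011111010001110111 | 1 | 1
  22 | 000000111110100011101111 | 0 | 1
  23 | 000001111101000111011111 | 0 | 1
  24 | 000011111010001110111111 | 0 | 1
  25 | 000111110100011101111111 | 0 | 1
  26 | 001111101000111011111111 | 0 | 1
  27 | 011111010001110111111111 | 0 | 1
  28 | 111110100011101111111111 | 1 | 0
  29 | 111101000111011111111110 | 1 | 1
  30 | 111010001110111111111101 | 1 | 0
  31 | 110100011101111111111010 | 1 | 0
  32 | 101000111011111111110100 | 1 | 0
  33 | 010001110111111111101000 | 0 | 1
  34 | 100011101111111111010001 | 1 | 0
  35 | 000111011111111110100010 | 0 | 0
  36 | 001110111111111101000100 | 0 | 1
  37 | 011101111111111010001001 | 0 | 0
  38 | 111011111111110100010010 | 1 | 1
  39 | 110111111111101000100101 | 1 | 1
  40 | 101111111111010001001011 | 1 | 1
  41 | 011111111110100010010111 | 0 | 0
  42 | 111111111101000100101110 | 1 | 1
  43 | 111111111010001001011101 | 1 | 0
  44 | 111111110100010010111010 | 1 | 0
  45 | 111111101000100101110100 | 1 | 0
  46 | 111111010001001011101000 | 1 | 0
  47 | 111110100010010111010000 | 1 | 1
  48 | 111101000100101110100001 | 1 | 0
  49 | 111010001001011101000010 | 1 | 1
  50 | 110100010010111010000101 | 1 | 1
  51 | 101000100101110100001011 | 1 | 1
  52 | 010001001011101000010111 | 0 | 0
  53 | 100010010111010000101110 | 1 | 1
  54 | 000100101110100001011101 | 0 | 1
  55 | 001001011101000010111011 | 0 | 0
  56 | 010010111010000101110110 | 0 | 1
  57 | 100101110100001011101101 | 1 | 0
  58 | 001011101000010111011010 | 0 | 1
  59 | 010111010000101110110101 | 0 | 0
  60 | 101110100001011101101010 | 1 | 0
  61 | 011101000010111011010100 | 0 | 1
  62 | 111010000101110110101001 | 1 | 1
  63 | 110100001011101101010011 | 1 | 0
  64 | 101000010111011010100110 | 1 | 0
  65 | 010000101110110101001100 | 0 | 0
  66 | 100001011101101010011000 | 1 | 0
  67 | 000010111011010100110000 | 0 | 0
  68 | 000101110110101001100000 | 0 | 0
  69 | 001011101101010011000000 | 0 | 0
  70 | 010111011010100110000000 | 0 | 0
  71 | 101110110101001100000000 | 1 | 1
  72 | 011101101010011000000001 | 0 | 1
  73 | 111011010100110000000011 | 1 | 0
  74 | 110110101001100000000110 | 1 | 0
  75 | 101101010011000000001100 | 1 | 1
  76 | 011010100110000000011001 | 0 | 0
  77 | 110101001100000000110010 | 1 | 1
  78 | 101010011000000001100101 | 1 | 1
  79 | 010100110000000011001011 | 0 | 0
  80 | 101001100000000110010110 | 1 | 0
  81 | 010011000000001100101100 | 0 | 0
  82 | 100110000000011001011000 | 1 | 0
  83 | 001100000000110010110000 | 0 | 0
  84 | 011000000001100101100000 | 0 | 0
  85 | 110000000011001011000000 | 1 | 1
  86 | 100000000110010110000001 | 1 | 0
  87 | 000000001100101100000010 | 0 | 0
  88 | 000000011001011000000100 | 0 | 1
  89 | 000000110010110000001001 | 0 | 0
  90 | 000001100101100000010010 | 0 | 0
  91 | 000011001011000000100100 | 0 | 1
  92 | 000110010110000001001001 | 0 | 0
  93 | 001100101100000010010010 | 0 | 0
  94 | 011001011000000100100100 | 0 | 1
  95 | 110010110000001001001001 | 1 | 1
  96 | 100101100000010010010011 | 1 | 0
  97 | 001011000000100100100110 | 0 | 1
  98 | 010110000001001001001101 | 0 | 1
  99 | 101100000010010010011011 | 1 | 1
 100 | 011000000100100100110111 | 0 | 0
 101 | 110000001001001001101110 | 1 | 1
 102 | 100000010010010011011101 | 1 | 0
 103 | 000000100100100110111010 | 0 | 1
 104 | 000001001001001101110101 | 0 | 0
 105 | 000010010010011011101010 | 0 | 1
 106 | 000100100100110111010101 | 0 | 0
 107 | 001001001001101110101010 | 0 | 1
 108 | 010010010011011101010101 | 0 | 0
 109 | 100100100110111010101010 | 1 | 0
 110 | 001001001101110101010100 | 0 | 1
 111 | 010010011011101010101001 | 0 | 0
 112 | 100100110111010101010010 | 1 | 1
 113 | 001001101110101010100101 | 0 | 0
 114 | 010011011101010101001010 | 0 | 1
 115 | 100110111010101010010101 | 1 | 1
 116 | 001101110101010100101011 | 0 | 0
 117 | 011011101010101001010110 | 0 | 1
 118 | 110111010101010010101101 | 1 | 0
 119 | 101110101010100101011010 | 1 | 0
 120 | 011101010101001010110100 | 0 | 1
 121 | 111010101010010101101001 | 1 | 1
 122 | 110101010100101011010011 | 1 | 0
 123 | 101010101001010110100110 | 1 | 0
 124 | 010101010010101101001100 | 0 | 0
 125 | 101010100101011010011000 | 1 | 0

010010010111110000101100000011111010001110111111111101000100101110100001011101101010011000000001100101100000010010010011011101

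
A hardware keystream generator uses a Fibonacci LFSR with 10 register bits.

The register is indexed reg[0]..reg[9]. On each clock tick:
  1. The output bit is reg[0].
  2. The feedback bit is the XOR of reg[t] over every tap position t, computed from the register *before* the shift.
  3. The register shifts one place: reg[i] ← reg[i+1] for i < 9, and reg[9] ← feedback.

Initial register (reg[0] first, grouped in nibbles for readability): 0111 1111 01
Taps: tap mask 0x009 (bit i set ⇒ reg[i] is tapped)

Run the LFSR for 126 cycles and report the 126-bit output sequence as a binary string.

011111110110000100011010011100100111100001101110110001100011110111110100100101000000110100011001011101001011010001000101100110

k : reg_k → out_k, fb_k
0: 0111111101 → 0, fb=1
1: 1111111011 → 1, fb=0
2: 1111110110 → 1, fb=0
3: 1111101100 → 1, fb=0
4: 1111011000 → 1, fb=0
5: 1110110000 → 1, fb=1
6: 1101100001 → 1, fb=0
7: 1011000010 → 1, fb=0
8: 0110000100 → 0, fb=0
9: 1100001000 → 1, fb=1
10: 1000010001 → 1, fb=1
11: 0000100011 → 0, fb=0
12: 0001000110 → 0, fb=1
13: 0010001101 → 0, fb=0
14: 0100011010 → 0, fb=0
15: 1000110100 → 1, fb=1
16: 0001101001 → 0, fb=1
17: 0011010011 → 0, fb=1
18: 0110100111 → 0, fb=0
19: 1101001110 → 1, fb=0
20: 1010011100 → 1, fb=1
21: 0100111001 → 0, fb=0
22: 1001110010 → 1, fb=0
23: 0011100100 → 0, fb=1
24: 0111001001 → 0, fb=1
25: 1110010011 → 1, fb=1
26: 1100100111 → 1, fb=1
27: 1001001111 → 1, fb=0
28: 0010011110 → 0, fb=0
29: 0100111100 → 0, fb=0
30: 1001111000 → 1, fb=0
31: 0011110000 → 0, fb=1
32: 0111100001 → 0, fb=1
33: 1111000011 → 1, fb=0
34: 1110000110 → 1, fb=1
35: 1100001101 → 1, fb=1
36: 1000011011 → 1, fb=1
37: 0000110111 → 0, fb=0
38: 0001101110 → 0, fb=1
39: 0011011101 → 0, fb=1
40: 0110111011 → 0, fb=0
41: 1101110110 → 1, fb=0
42: 1011101100 → 1, fb=0
43: 0111011000 → 0, fb=1
44: 1110110001 → 1, fb=1
45: 1101100011 → 1, fb=0
46: 1011000110 → 1, fb=0
47: 0110001100 → 0, fb=0
48: 1100011000 → 1, fb=1
49: 1000110001 → 1, fb=1
50: 0001100011 → 0, fb=1
51: 0011000111 → 0, fb=1
52: 0110001111 → 0, fb=0
53: 1100011110 → 1, fb=1
54: 1000111101 → 1, fb=1
55: 0001111011 → 0, fb=1
56: 0011110111 → 0, fb=1
57: 0111101111 → 0, fb=1
58: 1111011111 → 1, fb=0
59: 1110111110 → 1, fb=1
60: 1101111101 → 1, fb=0
61: 1011111010 → 1, fb=0
62: 0111110100 → 0, fb=1
63: 1111101001 → 1, fb=0
64: 1111010010 → 1, fb=0
65: 1110100100 → 1, fb=1
66: 1101001001 → 1, fb=0
67: 1010010010 → 1, fb=1
68: 0100100101 → 0, fb=0
69: 1001001010 → 1, fb=0
70: 0010010100 → 0, fb=0
71: 0100101000 → 0, fb=0
72: 1001010000 → 1, fb=0
73: 0010100000 → 0, fb=0
74: 0101000000 → 0, fb=1
75: 1010000001 → 1, fb=1
76: 0100000011 → 0, fb=0
77: 1000000110 → 1, fb=1
78: 0000001101 → 0, fb=0
79: 0000011010 → 0, fb=0
80: 0000110100 → 0, fb=0
81: 0001101000 → 0, fb=1
82: 0011010001 → 0, fb=1
83: 0110100011 → 0, fb=0
84: 1101000110 → 1, fb=0
85: 1010001100 → 1, fb=1
86: 0100011001 → 0, fb=0
87: 1000110010 → 1, fb=1
88: 0001100101 → 0, fb=1
89: 0011001011 → 0, fb=1
90: 0110010111 → 0, fb=0
91: 1100101110 → 1, fb=1
92: 1001011101 → 1, fb=0
93: 0010111010 → 0, fb=0
94: 0101110100 → 0, fb=1
95: 1011101001 → 1, fb=0
96: 0111010010 → 0, fb=1
97: 1110100101 → 1, fb=1
98: 1101001011 → 1, fb=0
99: 1010010110 → 1, fb=1
100: 0100101101 → 0, fb=0
101: 1001011010 → 1, fb=0
102: 0010110100 → 0, fb=0
103: 0101101000 → 0, fb=1
104: 1011010001 → 1, fb=0
105: 0110100010 → 0, fb=0
106: 1101000100 → 1, fb=0
107: 1010001000 → 1, fb=1
108: 0100010001 → 0, fb=0
109: 1000100010 → 1, fb=1
110: 0001000101 → 0, fb=1
111: 0010001011 → 0, fb=0
112: 0100010110 → 0, fb=0
113: 1000101100 → 1, fb=1
114: 0001011001 → 0, fb=1
115: 0010110011 → 0, fb=0
116: 0101100110 → 0, fb=1
117: 1011001101 → 1, fb=0
118: 0110011010 → 0, fb=0
119: 1100110100 → 1, fb=1
120: 1001101001 → 1, fb=0
121: 0011010010 → 0, fb=1
122: 0110100101 → 0, fb=0
123: 1101001010 → 1, fb=0
124: 1010010100 → 1, fb=1
125: 0100101001 → 0, fb=0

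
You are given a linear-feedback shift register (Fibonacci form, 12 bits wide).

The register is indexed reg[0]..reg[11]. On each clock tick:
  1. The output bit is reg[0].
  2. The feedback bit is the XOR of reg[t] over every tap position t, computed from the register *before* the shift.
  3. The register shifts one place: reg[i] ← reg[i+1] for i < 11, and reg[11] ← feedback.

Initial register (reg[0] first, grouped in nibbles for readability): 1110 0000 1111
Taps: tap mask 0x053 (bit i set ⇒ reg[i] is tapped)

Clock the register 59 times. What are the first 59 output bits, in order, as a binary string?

11100000111100010010010010000000010110010011001101001011001

step | reg (before) | out | fb
   0 | 111000001111 | 1 | 0
   1 | 110000011110 | 1 | 0
   2 | 100000111100 | 1 | 0
   3 | 000001111000 | 0 | 1
   4 | 000011110001 | 0 | 0
   5 | 000111100010 | 0 | 0
   6 | 001111000100 | 0 | 1
   7 | 011110001001 | 0 | 0
   8 | 111100010010 | 1 | 0
   9 | 111000100100 | 1 | 1
  10 | 110001001001 | 1 | 0
  11 | 100010010010 | 1 | 0
  12 | 000100100100 | 0 | 1
  13 | 001001001001 | 0 | 0
  14 | 010010010010 | 0 | 0
  15 | 100100100100 | 1 | 0
  16 | 001001001000 | 0 | 0
  17 | 010010010000 | 0 | 0
  18 | 100100100000 | 1 | 0
  19 | 001001000000 | 0 | 0
  20 | 010010000000 | 0 | 0
  21 | 100100000000 | 1 | 1
  22 | 001000000001 | 0 | 0
  23 | 010000000010 | 0 | 1
  24 | 100000000101 | 1 | 1
  25 | 000000001011 | 0 | 0
  26 | 000000010110 | 0 | 0
  27 | 000000101100 | 0 | 1
  28 | 000001011001 | 0 | 0
  29 | 000010110010 | 0 | 0
  30 | 000101100100 | 0 | 1
  31 | 001011001001 | 0 | 1
  32 | 010110010011 | 0 | 0
  33 | 101100100110 | 1 | 0
  34 | 011001001100 | 0 | 1
  35 | 110010011001 | 1 | 1
  36 | 100100110011 | 1 | 0
  37 | 001001100110 | 0 | 1
  38 | 010011001101 | 0 | 0
  39 | 100110011010 | 1 | 0
  40 | 001100110100 | 0 | 1
  41 | 011001101001 | 0 | 0
  42 | 110011010010 | 1 | 1
  43 | 100110100101 | 1 | 1
  44 | 001101001011 | 0 | 0
  45 | 011010010110 | 0 | 0
  46 | 110100101100 | 1 | 1
  47 | 101001011001 | 1 | 1
  48 | 010010110011 | 0 | 1
  49 | 100101100111 | 1 | 0
  50 | 001011001110 | 0 | 1
  51 | 010110011101 | 0 | 0
  52 | 101100111010 | 1 | 0
  53 | 011001110100 | 0 | 0
  54 | 110011101000 | 1 | 0
  55 | 100111010000 | 1 | 0
  56 | 001110100000 | 0 | 0
  57 | 011101000000 | 0 | 1
  58 | 111010000001 | 1 | 1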